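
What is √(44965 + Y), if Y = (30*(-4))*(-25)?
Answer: √47965 ≈ 219.01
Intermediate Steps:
Y = 3000 (Y = -120*(-25) = 3000)
√(44965 + Y) = √(44965 + 3000) = √47965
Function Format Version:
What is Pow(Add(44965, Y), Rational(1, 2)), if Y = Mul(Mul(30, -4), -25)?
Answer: Pow(47965, Rational(1, 2)) ≈ 219.01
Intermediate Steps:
Y = 3000 (Y = Mul(-120, -25) = 3000)
Pow(Add(44965, Y), Rational(1, 2)) = Pow(Add(44965, 3000), Rational(1, 2)) = Pow(47965, Rational(1, 2))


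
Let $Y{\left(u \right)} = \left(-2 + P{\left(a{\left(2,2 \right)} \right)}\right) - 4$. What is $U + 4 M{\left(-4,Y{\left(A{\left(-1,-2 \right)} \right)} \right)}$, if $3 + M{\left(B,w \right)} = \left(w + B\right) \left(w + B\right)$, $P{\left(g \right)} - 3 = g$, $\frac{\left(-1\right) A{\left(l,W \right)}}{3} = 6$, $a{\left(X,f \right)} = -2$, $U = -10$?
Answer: $302$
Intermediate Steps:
$A{\left(l,W \right)} = -18$ ($A{\left(l,W \right)} = \left(-3\right) 6 = -18$)
$P{\left(g \right)} = 3 + g$
$Y{\left(u \right)} = -5$ ($Y{\left(u \right)} = \left(-2 + \left(3 - 2\right)\right) - 4 = \left(-2 + 1\right) - 4 = -1 - 4 = -5$)
$M{\left(B,w \right)} = -3 + \left(B + w\right)^{2}$ ($M{\left(B,w \right)} = -3 + \left(w + B\right) \left(w + B\right) = -3 + \left(B + w\right) \left(B + w\right) = -3 + \left(B + w\right)^{2}$)
$U + 4 M{\left(-4,Y{\left(A{\left(-1,-2 \right)} \right)} \right)} = -10 + 4 \left(-3 + \left(-4 - 5\right)^{2}\right) = -10 + 4 \left(-3 + \left(-9\right)^{2}\right) = -10 + 4 \left(-3 + 81\right) = -10 + 4 \cdot 78 = -10 + 312 = 302$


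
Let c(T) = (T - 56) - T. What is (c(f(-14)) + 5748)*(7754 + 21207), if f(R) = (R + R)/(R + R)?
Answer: 164846012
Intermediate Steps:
f(R) = 1 (f(R) = (2*R)/((2*R)) = (2*R)*(1/(2*R)) = 1)
c(T) = -56 (c(T) = (-56 + T) - T = -56)
(c(f(-14)) + 5748)*(7754 + 21207) = (-56 + 5748)*(7754 + 21207) = 5692*28961 = 164846012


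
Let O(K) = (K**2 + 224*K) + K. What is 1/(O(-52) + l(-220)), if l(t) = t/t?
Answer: -1/8995 ≈ -0.00011117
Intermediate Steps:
O(K) = K**2 + 225*K
l(t) = 1
1/(O(-52) + l(-220)) = 1/(-52*(225 - 52) + 1) = 1/(-52*173 + 1) = 1/(-8996 + 1) = 1/(-8995) = -1/8995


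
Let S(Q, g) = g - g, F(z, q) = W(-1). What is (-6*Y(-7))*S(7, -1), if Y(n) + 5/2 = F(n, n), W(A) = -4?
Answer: 0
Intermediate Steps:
F(z, q) = -4
Y(n) = -13/2 (Y(n) = -5/2 - 4 = -13/2)
S(Q, g) = 0
(-6*Y(-7))*S(7, -1) = -6*(-13/2)*0 = 39*0 = 0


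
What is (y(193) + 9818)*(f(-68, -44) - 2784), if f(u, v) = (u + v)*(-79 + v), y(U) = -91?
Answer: 106919184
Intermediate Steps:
f(u, v) = (-79 + v)*(u + v)
(y(193) + 9818)*(f(-68, -44) - 2784) = (-91 + 9818)*(((-44)² - 79*(-68) - 79*(-44) - 68*(-44)) - 2784) = 9727*((1936 + 5372 + 3476 + 2992) - 2784) = 9727*(13776 - 2784) = 9727*10992 = 106919184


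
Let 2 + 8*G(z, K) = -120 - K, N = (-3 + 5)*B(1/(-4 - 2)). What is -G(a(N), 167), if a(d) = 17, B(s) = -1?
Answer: 289/8 ≈ 36.125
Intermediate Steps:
N = -2 (N = (-3 + 5)*(-1) = 2*(-1) = -2)
G(z, K) = -61/4 - K/8 (G(z, K) = -1/4 + (-120 - K)/8 = -1/4 + (-15 - K/8) = -61/4 - K/8)
-G(a(N), 167) = -(-61/4 - 1/8*167) = -(-61/4 - 167/8) = -1*(-289/8) = 289/8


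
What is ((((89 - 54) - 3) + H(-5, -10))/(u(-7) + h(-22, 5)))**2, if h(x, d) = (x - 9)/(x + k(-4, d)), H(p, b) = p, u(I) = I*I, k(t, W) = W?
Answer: 289/1024 ≈ 0.28223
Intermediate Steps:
u(I) = I**2
h(x, d) = (-9 + x)/(d + x) (h(x, d) = (x - 9)/(x + d) = (-9 + x)/(d + x))
((((89 - 54) - 3) + H(-5, -10))/(u(-7) + h(-22, 5)))**2 = ((((89 - 54) - 3) - 5)/((-7)**2 + (-9 - 22)/(5 - 22)))**2 = (((35 - 3) - 5)/(49 - 31/(-17)))**2 = ((32 - 5)/(49 - 1/17*(-31)))**2 = (27/(49 + 31/17))**2 = (27/(864/17))**2 = (27*(17/864))**2 = (17/32)**2 = 289/1024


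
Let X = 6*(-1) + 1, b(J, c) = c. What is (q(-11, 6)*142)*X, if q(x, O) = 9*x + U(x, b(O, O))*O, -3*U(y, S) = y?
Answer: 54670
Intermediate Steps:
X = -5 (X = -6 + 1 = -5)
U(y, S) = -y/3
q(x, O) = 9*x - O*x/3 (q(x, O) = 9*x + (-x/3)*O = 9*x - O*x/3)
(q(-11, 6)*142)*X = (((⅓)*(-11)*(27 - 1*6))*142)*(-5) = (((⅓)*(-11)*(27 - 6))*142)*(-5) = (((⅓)*(-11)*21)*142)*(-5) = -77*142*(-5) = -10934*(-5) = 54670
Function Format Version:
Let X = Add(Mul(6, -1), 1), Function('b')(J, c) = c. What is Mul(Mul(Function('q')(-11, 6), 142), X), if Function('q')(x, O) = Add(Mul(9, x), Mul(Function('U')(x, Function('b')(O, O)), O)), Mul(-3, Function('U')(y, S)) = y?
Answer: 54670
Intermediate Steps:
X = -5 (X = Add(-6, 1) = -5)
Function('U')(y, S) = Mul(Rational(-1, 3), y)
Function('q')(x, O) = Add(Mul(9, x), Mul(Rational(-1, 3), O, x)) (Function('q')(x, O) = Add(Mul(9, x), Mul(Mul(Rational(-1, 3), x), O)) = Add(Mul(9, x), Mul(Rational(-1, 3), O, x)))
Mul(Mul(Function('q')(-11, 6), 142), X) = Mul(Mul(Mul(Rational(1, 3), -11, Add(27, Mul(-1, 6))), 142), -5) = Mul(Mul(Mul(Rational(1, 3), -11, Add(27, -6)), 142), -5) = Mul(Mul(Mul(Rational(1, 3), -11, 21), 142), -5) = Mul(Mul(-77, 142), -5) = Mul(-10934, -5) = 54670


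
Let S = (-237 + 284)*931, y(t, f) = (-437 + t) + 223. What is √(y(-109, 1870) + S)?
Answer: 3*√4826 ≈ 208.41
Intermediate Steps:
y(t, f) = -214 + t
S = 43757 (S = 47*931 = 43757)
√(y(-109, 1870) + S) = √((-214 - 109) + 43757) = √(-323 + 43757) = √43434 = 3*√4826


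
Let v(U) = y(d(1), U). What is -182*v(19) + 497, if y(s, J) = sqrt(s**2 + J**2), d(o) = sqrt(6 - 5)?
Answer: 497 - 182*sqrt(362) ≈ -2965.8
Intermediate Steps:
d(o) = 1 (d(o) = sqrt(1) = 1)
y(s, J) = sqrt(J**2 + s**2)
v(U) = sqrt(1 + U**2) (v(U) = sqrt(U**2 + 1**2) = sqrt(U**2 + 1) = sqrt(1 + U**2))
-182*v(19) + 497 = -182*sqrt(1 + 19**2) + 497 = -182*sqrt(1 + 361) + 497 = -182*sqrt(362) + 497 = 497 - 182*sqrt(362)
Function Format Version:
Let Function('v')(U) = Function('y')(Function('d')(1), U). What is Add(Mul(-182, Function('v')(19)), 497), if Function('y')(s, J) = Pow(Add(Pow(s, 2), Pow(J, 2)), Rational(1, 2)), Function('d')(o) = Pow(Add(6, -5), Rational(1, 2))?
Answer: Add(497, Mul(-182, Pow(362, Rational(1, 2)))) ≈ -2965.8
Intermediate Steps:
Function('d')(o) = 1 (Function('d')(o) = Pow(1, Rational(1, 2)) = 1)
Function('y')(s, J) = Pow(Add(Pow(J, 2), Pow(s, 2)), Rational(1, 2))
Function('v')(U) = Pow(Add(1, Pow(U, 2)), Rational(1, 2)) (Function('v')(U) = Pow(Add(Pow(U, 2), Pow(1, 2)), Rational(1, 2)) = Pow(Add(Pow(U, 2), 1), Rational(1, 2)) = Pow(Add(1, Pow(U, 2)), Rational(1, 2)))
Add(Mul(-182, Function('v')(19)), 497) = Add(Mul(-182, Pow(Add(1, Pow(19, 2)), Rational(1, 2))), 497) = Add(Mul(-182, Pow(Add(1, 361), Rational(1, 2))), 497) = Add(Mul(-182, Pow(362, Rational(1, 2))), 497) = Add(497, Mul(-182, Pow(362, Rational(1, 2))))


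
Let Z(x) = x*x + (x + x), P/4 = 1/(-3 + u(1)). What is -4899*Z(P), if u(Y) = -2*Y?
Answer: 117576/25 ≈ 4703.0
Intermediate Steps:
P = -⅘ (P = 4/(-3 - 2*1) = 4/(-3 - 2) = 4/(-5) = 4*(-⅕) = -⅘ ≈ -0.80000)
Z(x) = x² + 2*x
-4899*Z(P) = -(-19596)*(2 - ⅘)/5 = -(-19596)*6/(5*5) = -4899*(-24/25) = 117576/25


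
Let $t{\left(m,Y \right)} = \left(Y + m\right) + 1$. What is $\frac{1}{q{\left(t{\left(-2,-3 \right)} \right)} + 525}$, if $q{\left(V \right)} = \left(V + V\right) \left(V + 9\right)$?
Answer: $\frac{1}{485} \approx 0.0020619$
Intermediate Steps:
$t{\left(m,Y \right)} = 1 + Y + m$
$q{\left(V \right)} = 2 V \left(9 + V\right)$
$\frac{1}{q{\left(t{\left(-2,-3 \right)} \right)} + 525} = \frac{1}{2 \left(1 - 3 - 2\right) \left(9 - 4\right) + 525} = \frac{1}{2 \left(-4\right) \left(9 - 4\right) + 525} = \frac{1}{2 \left(-4\right) 5 + 525} = \frac{1}{-40 + 525} = \frac{1}{485}$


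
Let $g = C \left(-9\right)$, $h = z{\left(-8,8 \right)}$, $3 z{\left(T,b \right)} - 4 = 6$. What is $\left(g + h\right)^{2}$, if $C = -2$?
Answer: $\frac{4096}{9} \approx 455.11$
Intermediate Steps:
$z{\left(T,b \right)} = \frac{10}{3}$ ($z{\left(T,b \right)} = \frac{4}{3} + \frac{1}{3} \cdot 6 = \frac{4}{3} + 2 = \frac{10}{3}$)
$h = \frac{10}{3} \approx 3.3333$
$g = 18$ ($g = \left(-2\right) \left(-9\right) = 18$)
$\left(g + h\right)^{2} = \left(18 + \frac{10}{3}\right)^{2} = \left(\frac{64}{3}\right)^{2} = \frac{4096}{9}$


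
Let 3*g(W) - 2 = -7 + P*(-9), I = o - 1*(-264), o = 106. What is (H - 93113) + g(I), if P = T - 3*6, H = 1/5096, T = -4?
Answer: -1422528013/15288 ≈ -93049.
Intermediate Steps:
I = 370 (I = 106 - 1*(-264) = 106 + 264 = 370)
H = 1/5096 ≈ 0.00019623
P = -22 (P = -4 - 3*6 = -4 - 18 = -22)
g(W) = 193/3 (g(W) = ⅔ + (-7 - 22*(-9))/3 = ⅔ + (-7 + 198)/3 = ⅔ + (⅓)*191 = ⅔ + 191/3 = 193/3)
(H - 93113) + g(I) = (1/5096 - 93113) + 193/3 = -474503847/5096 + 193/3 = -1422528013/15288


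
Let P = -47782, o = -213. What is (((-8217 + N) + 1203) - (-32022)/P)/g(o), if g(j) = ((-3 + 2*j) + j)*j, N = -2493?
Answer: -37857958/544499781 ≈ -0.069528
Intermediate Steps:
g(j) = j*(-3 + 3*j) (g(j) = (-3 + 3*j)*j = j*(-3 + 3*j))
(((-8217 + N) + 1203) - (-32022)/P)/g(o) = (((-8217 - 2493) + 1203) - (-32022)/(-47782))/((3*(-213)*(-1 - 213))) = ((-10710 + 1203) - (-32022)*(-1)/47782)/((3*(-213)*(-214))) = (-9507 - 1*16011/23891)/136746 = (-9507 - 16011/23891)*(1/136746) = -227147748/23891*1/136746 = -37857958/544499781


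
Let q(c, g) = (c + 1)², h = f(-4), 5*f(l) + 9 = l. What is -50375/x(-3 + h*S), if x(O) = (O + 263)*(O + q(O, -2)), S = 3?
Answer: -484375/206707 ≈ -2.3433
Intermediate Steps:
f(l) = -9/5 + l/5
h = -13/5 (h = -9/5 + (⅕)*(-4) = -9/5 - ⅘ = -13/5 ≈ -2.6000)
q(c, g) = (1 + c)²
x(O) = (263 + O)*(O + (1 + O)²) (x(O) = (O + 263)*(O + (1 + O)²) = (263 + O)*(O + (1 + O)²))
-50375/x(-3 + h*S) = -50375/(263 + (-3 - 13/5*3)³ + 266*(-3 - 13/5*3)² + 790*(-3 - 13/5*3)) = -50375/(263 + (-3 - 39/5)³ + 266*(-3 - 39/5)² + 790*(-3 - 39/5)) = -50375/(263 + (-54/5)³ + 266*(-54/5)² + 790*(-54/5)) = -50375/(263 - 157464/125 + 266*(2916/25) - 8532) = -50375/(263 - 157464/125 + 775656/25 - 8532) = -50375/2687191/125 = -50375*125/2687191 = -484375/206707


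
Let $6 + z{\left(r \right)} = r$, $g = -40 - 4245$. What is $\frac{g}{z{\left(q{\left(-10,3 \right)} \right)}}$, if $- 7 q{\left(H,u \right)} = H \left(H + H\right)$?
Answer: $\frac{29995}{242} \approx 123.95$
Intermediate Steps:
$q{\left(H,u \right)} = - \frac{2 H^{2}}{7}$ ($q{\left(H,u \right)} = - \frac{H \left(H + H\right)}{7} = - \frac{H 2 H}{7} = - \frac{2 H^{2}}{7}$)
$g = -4285$ ($g = -40 - 4245 = -4285$)
$z{\left(r \right)} = -6 + r$
$\frac{g}{z{\left(q{\left(-10,3 \right)} \right)}} = - \frac{4285}{-6 - \frac{2 \left(-10\right)^{2}}{7}} = - \frac{4285}{-6 - \frac{200}{7}} = - \frac{4285}{- \frac{242}{7}} = \left(-4285\right) \left(- \frac{7}{242}\right) = \frac{29995}{242}$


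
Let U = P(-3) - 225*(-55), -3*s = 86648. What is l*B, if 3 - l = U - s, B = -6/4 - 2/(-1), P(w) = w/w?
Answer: -123767/6 ≈ -20628.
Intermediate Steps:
P(w) = 1
s = -86648/3 (s = -1/3*86648 = -86648/3 ≈ -28883.)
U = 12376 (U = 1 - 225*(-55) = 1 + 12375 = 12376)
B = 1/2 (B = -6*1/4 - 2*(-1) = -3/2 + 2 = 1/2 ≈ 0.50000)
l = -123767/3 (l = 3 - (12376 - 1*(-86648/3)) = 3 - (12376 + 86648/3) = 3 - 1*123776/3 = 3 - 123776/3 = -123767/3 ≈ -41256.)
l*B = -123767/3*1/2 = -123767/6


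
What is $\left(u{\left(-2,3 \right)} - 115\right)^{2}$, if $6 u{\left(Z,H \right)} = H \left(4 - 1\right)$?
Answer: $\frac{51529}{4} \approx 12882.0$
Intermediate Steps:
$u{\left(Z,H \right)} = \frac{H}{2}$ ($u{\left(Z,H \right)} = \frac{H \left(4 - 1\right)}{6} = \frac{H 3}{6} = \frac{3 H}{6} = \frac{H}{2}$)
$\left(u{\left(-2,3 \right)} - 115\right)^{2} = \left(\frac{1}{2} \cdot 3 - 115\right)^{2} = \left(\frac{3}{2} - 115\right)^{2} = \left(- \frac{227}{2}\right)^{2} = \frac{51529}{4}$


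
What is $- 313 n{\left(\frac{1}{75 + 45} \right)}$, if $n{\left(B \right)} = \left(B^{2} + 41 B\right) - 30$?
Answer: $\frac{133675727}{14400} \approx 9283.0$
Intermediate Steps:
$n{\left(B \right)} = -30 + B^{2} + 41 B$
$- 313 n{\left(\frac{1}{75 + 45} \right)} = - 313 \left(-30 + \left(\frac{1}{75 + 45}\right)^{2} + \frac{41}{75 + 45}\right) = - 313 \left(-30 + \left(\frac{1}{120}\right)^{2} + \frac{41}{120}\right) = - 313 \left(-30 + \left(\frac{1}{120}\right)^{2} + 41 \cdot \frac{1}{120}\right) = - 313 \left(-30 + \frac{1}{14400} + \frac{41}{120}\right) = \left(-313\right) \left(- \frac{427079}{14400}\right) = \frac{133675727}{14400}$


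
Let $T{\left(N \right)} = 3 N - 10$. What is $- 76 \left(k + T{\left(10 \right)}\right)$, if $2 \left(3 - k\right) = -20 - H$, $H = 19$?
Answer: $-3230$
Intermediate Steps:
$k = \frac{45}{2}$ ($k = 3 - \frac{-20 - 19}{2} = 3 - - \frac{39}{2} = 3 + \frac{39}{2} = \frac{45}{2} \approx 22.5$)
$T{\left(N \right)} = -10 + 3 N$
$- 76 \left(k + T{\left(10 \right)}\right) = - 76 \left(\frac{45}{2} + \left(-10 + 3 \cdot 10\right)\right) = - 76 \left(\frac{45}{2} + \left(-10 + 30\right)\right) = - 76 \left(\frac{45}{2} + 20\right) = \left(-76\right) \frac{85}{2} = -3230$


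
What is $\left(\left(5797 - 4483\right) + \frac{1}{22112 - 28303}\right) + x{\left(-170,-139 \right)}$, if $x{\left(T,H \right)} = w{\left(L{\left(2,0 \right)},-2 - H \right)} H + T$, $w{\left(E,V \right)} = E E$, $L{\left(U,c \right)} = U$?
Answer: $\frac{3640307}{6191} \approx 588.0$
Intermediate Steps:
$w{\left(E,V \right)} = E^{2}$
$x{\left(T,H \right)} = T + 4 H$ ($x{\left(T,H \right)} = 2^{2} H + T = 4 H + T = T + 4 H$)
$\left(\left(5797 - 4483\right) + \frac{1}{22112 - 28303}\right) + x{\left(-170,-139 \right)} = \left(\left(5797 - 4483\right) + \frac{1}{22112 - 28303}\right) + \left(-170 + 4 \left(-139\right)\right) = \left(1314 + \frac{1}{-6191}\right) - 726 = \left(1314 - \frac{1}{6191}\right) - 726 = \frac{8134973}{6191} - 726 = \frac{3640307}{6191}$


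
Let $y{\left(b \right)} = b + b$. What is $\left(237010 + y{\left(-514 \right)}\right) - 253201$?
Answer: $-17219$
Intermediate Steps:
$y{\left(b \right)} = 2 b$
$\left(237010 + y{\left(-514 \right)}\right) - 253201 = \left(237010 + 2 \left(-514\right)\right) - 253201 = \left(237010 - 1028\right) - 253201 = 235982 - 253201 = -17219$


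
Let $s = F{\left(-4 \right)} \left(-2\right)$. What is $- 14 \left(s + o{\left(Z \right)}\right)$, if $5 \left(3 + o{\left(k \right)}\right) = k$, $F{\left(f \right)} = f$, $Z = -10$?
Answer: $-42$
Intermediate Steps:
$o{\left(k \right)} = -3 + \frac{k}{5}$
$s = 8$ ($s = \left(-4\right) \left(-2\right) = 8$)
$- 14 \left(s + o{\left(Z \right)}\right) = - 14 \left(8 + \left(-3 + \frac{1}{5} \left(-10\right)\right)\right) = - 14 \left(8 - 5\right) = \left(-14\right) 3 = -42$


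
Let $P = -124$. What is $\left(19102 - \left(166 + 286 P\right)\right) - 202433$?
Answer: $-148033$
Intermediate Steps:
$\left(19102 - \left(166 + 286 P\right)\right) - 202433 = \left(19102 - -35298\right) - 202433 = \left(19102 + \left(-166 + 35464\right)\right) - 202433 = \left(19102 + 35298\right) - 202433 = 54400 - 202433 = -148033$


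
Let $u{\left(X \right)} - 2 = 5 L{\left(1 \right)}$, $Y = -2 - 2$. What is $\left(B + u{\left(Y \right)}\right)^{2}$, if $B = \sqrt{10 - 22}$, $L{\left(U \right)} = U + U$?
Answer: $132 + 48 i \sqrt{3} \approx 132.0 + 83.138 i$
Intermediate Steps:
$L{\left(U \right)} = 2 U$
$B = 2 i \sqrt{3}$ ($B = \sqrt{-12} = 2 i \sqrt{3} \approx 3.4641 i$)
$Y = -4$ ($Y = -2 - 2 = -4$)
$u{\left(X \right)} = 12$ ($u{\left(X \right)} = 2 + 5 \cdot 2 \cdot 1 = 2 + 5 \cdot 2 = 2 + 10 = 12$)
$\left(B + u{\left(Y \right)}\right)^{2} = \left(2 i \sqrt{3} + 12\right)^{2} = \left(12 + 2 i \sqrt{3}\right)^{2}$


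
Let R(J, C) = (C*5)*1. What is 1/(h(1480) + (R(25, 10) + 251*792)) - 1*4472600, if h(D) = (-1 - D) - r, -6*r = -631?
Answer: -5293478640994/1183535 ≈ -4.4726e+6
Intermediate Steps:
r = 631/6 (r = -⅙*(-631) = 631/6 ≈ 105.17)
h(D) = -637/6 - D (h(D) = (-1 - D) - 1*631/6 = (-1 - D) - 631/6 = -637/6 - D)
R(J, C) = 5*C (R(J, C) = (5*C)*1 = 5*C)
1/(h(1480) + (R(25, 10) + 251*792)) - 1*4472600 = 1/((-637/6 - 1*1480) + (5*10 + 251*792)) - 1*4472600 = 1/((-637/6 - 1480) + (50 + 198792)) - 4472600 = 1/(-9517/6 + 198842) - 4472600 = 1/(1183535/6) - 4472600 = 6/1183535 - 4472600 = -5293478640994/1183535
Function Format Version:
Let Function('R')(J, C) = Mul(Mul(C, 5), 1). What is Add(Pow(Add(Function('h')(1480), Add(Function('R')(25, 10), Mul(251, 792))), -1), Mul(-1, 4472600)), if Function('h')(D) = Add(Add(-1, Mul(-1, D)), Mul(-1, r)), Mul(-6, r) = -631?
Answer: Rational(-5293478640994, 1183535) ≈ -4.4726e+6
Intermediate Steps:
r = Rational(631, 6) (r = Mul(Rational(-1, 6), -631) = Rational(631, 6) ≈ 105.17)
Function('h')(D) = Add(Rational(-637, 6), Mul(-1, D)) (Function('h')(D) = Add(Add(-1, Mul(-1, D)), Mul(-1, Rational(631, 6))) = Add(Add(-1, Mul(-1, D)), Rational(-631, 6)) = Add(Rational(-637, 6), Mul(-1, D)))
Function('R')(J, C) = Mul(5, C) (Function('R')(J, C) = Mul(Mul(5, C), 1) = Mul(5, C))
Add(Pow(Add(Function('h')(1480), Add(Function('R')(25, 10), Mul(251, 792))), -1), Mul(-1, 4472600)) = Add(Pow(Add(Add(Rational(-637, 6), Mul(-1, 1480)), Add(Mul(5, 10), Mul(251, 792))), -1), Mul(-1, 4472600)) = Add(Pow(Add(Add(Rational(-637, 6), -1480), Add(50, 198792)), -1), -4472600) = Add(Pow(Add(Rational(-9517, 6), 198842), -1), -4472600) = Add(Pow(Rational(1183535, 6), -1), -4472600) = Add(Rational(6, 1183535), -4472600) = Rational(-5293478640994, 1183535)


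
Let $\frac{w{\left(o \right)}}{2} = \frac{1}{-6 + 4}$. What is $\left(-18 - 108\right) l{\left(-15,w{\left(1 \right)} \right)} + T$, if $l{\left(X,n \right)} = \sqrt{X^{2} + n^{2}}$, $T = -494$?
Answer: $-494 - 126 \sqrt{226} \approx -2388.2$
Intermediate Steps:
$w{\left(o \right)} = -1$ ($w{\left(o \right)} = \frac{2}{-6 + 4} = \frac{2}{-2} = 2 \left(- \frac{1}{2}\right) = -1$)
$\left(-18 - 108\right) l{\left(-15,w{\left(1 \right)} \right)} + T = \left(-18 - 108\right) \sqrt{\left(-15\right)^{2} + \left(-1\right)^{2}} - 494 = \left(-18 - 108\right) \sqrt{225 + 1} - 494 = - 126 \sqrt{226} - 494 = -494 - 126 \sqrt{226}$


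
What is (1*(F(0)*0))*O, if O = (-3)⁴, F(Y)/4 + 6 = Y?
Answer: 0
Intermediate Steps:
F(Y) = -24 + 4*Y
O = 81
(1*(F(0)*0))*O = (1*((-24 + 4*0)*0))*81 = (1*((-24 + 0)*0))*81 = (1*(-24*0))*81 = (1*0)*81 = 0*81 = 0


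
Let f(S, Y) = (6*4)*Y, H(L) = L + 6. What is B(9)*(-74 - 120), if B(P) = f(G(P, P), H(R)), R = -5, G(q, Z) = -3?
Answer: -4656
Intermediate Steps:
H(L) = 6 + L
f(S, Y) = 24*Y
B(P) = 24 (B(P) = 24*(6 - 5) = 24*1 = 24)
B(9)*(-74 - 120) = 24*(-74 - 120) = 24*(-194) = -4656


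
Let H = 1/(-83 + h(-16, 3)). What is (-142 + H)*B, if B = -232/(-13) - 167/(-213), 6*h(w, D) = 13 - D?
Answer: -1787541137/675636 ≈ -2645.7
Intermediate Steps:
h(w, D) = 13/6 - D/6 (h(w, D) = (13 - D)/6 = 13/6 - D/6)
B = 51587/2769 (B = -232*(-1/13) - 167*(-1/213) = 232/13 + 167/213 = 51587/2769 ≈ 18.630)
H = -3/244 (H = 1/(-83 + (13/6 - ⅙*3)) = 1/(-83 + (13/6 - ½)) = 1/(-83 + 5/3) = 1/(-244/3) = -3/244 ≈ -0.012295)
(-142 + H)*B = (-142 - 3/244)*(51587/2769) = -34651/244*51587/2769 = -1787541137/675636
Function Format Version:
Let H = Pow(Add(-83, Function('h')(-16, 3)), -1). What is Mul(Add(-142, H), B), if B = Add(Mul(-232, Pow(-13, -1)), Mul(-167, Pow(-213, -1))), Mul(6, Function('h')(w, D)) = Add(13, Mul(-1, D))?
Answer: Rational(-1787541137, 675636) ≈ -2645.7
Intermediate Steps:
Function('h')(w, D) = Add(Rational(13, 6), Mul(Rational(-1, 6), D)) (Function('h')(w, D) = Mul(Rational(1, 6), Add(13, Mul(-1, D))) = Add(Rational(13, 6), Mul(Rational(-1, 6), D)))
B = Rational(51587, 2769) (B = Add(Mul(-232, Rational(-1, 13)), Mul(-167, Rational(-1, 213))) = Add(Rational(232, 13), Rational(167, 213)) = Rational(51587, 2769) ≈ 18.630)
H = Rational(-3, 244) (H = Pow(Add(-83, Add(Rational(13, 6), Mul(Rational(-1, 6), 3))), -1) = Pow(Add(-83, Add(Rational(13, 6), Rational(-1, 2))), -1) = Pow(Add(-83, Rational(5, 3)), -1) = Pow(Rational(-244, 3), -1) = Rational(-3, 244) ≈ -0.012295)
Mul(Add(-142, H), B) = Mul(Add(-142, Rational(-3, 244)), Rational(51587, 2769)) = Mul(Rational(-34651, 244), Rational(51587, 2769)) = Rational(-1787541137, 675636)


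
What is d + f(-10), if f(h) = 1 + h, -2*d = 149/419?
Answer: -7691/838 ≈ -9.1778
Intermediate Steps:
d = -149/838 (d = -149/(2*419) = -1/2*149/419 = -149/838 ≈ -0.17780)
d + f(-10) = -149/838 + (1 - 10) = -149/838 - 9 = -7691/838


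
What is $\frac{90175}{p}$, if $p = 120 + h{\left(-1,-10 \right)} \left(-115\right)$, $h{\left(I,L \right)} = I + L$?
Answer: $\frac{18035}{277} \approx 65.108$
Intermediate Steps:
$p = 1385$ ($p = 120 + \left(-1 - 10\right) \left(-115\right) = 120 - -1265 = 120 + 1265 = 1385$)
$\frac{90175}{p} = \frac{90175}{1385} = 90175 \cdot \frac{1}{1385} = \frac{18035}{277}$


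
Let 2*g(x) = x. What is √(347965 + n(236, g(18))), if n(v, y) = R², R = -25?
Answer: √348590 ≈ 590.42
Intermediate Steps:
g(x) = x/2
n(v, y) = 625 (n(v, y) = (-25)² = 625)
√(347965 + n(236, g(18))) = √(347965 + 625) = √348590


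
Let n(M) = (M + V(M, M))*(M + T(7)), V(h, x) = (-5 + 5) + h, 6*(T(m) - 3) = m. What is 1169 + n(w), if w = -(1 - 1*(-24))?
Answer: 6632/3 ≈ 2210.7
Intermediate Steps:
T(m) = 3 + m/6
V(h, x) = h (V(h, x) = 0 + h = h)
w = -25 (w = -(1 + 24) = -1*25 = -25)
n(M) = 2*M*(25/6 + M) (n(M) = (M + M)*(M + (3 + (⅙)*7)) = (2*M)*(M + (3 + 7/6)) = (2*M)*(M + 25/6) = (2*M)*(25/6 + M) = 2*M*(25/6 + M))
1169 + n(w) = 1169 + (⅓)*(-25)*(25 + 6*(-25)) = 1169 + (⅓)*(-25)*(25 - 150) = 1169 + (⅓)*(-25)*(-125) = 1169 + 3125/3 = 6632/3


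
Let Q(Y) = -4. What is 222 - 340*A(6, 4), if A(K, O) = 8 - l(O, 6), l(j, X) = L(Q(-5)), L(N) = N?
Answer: -3858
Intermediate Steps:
l(j, X) = -4
A(K, O) = 12 (A(K, O) = 8 - 1*(-4) = 8 + 4 = 12)
222 - 340*A(6, 4) = 222 - 340*12 = 222 - 4080 = -3858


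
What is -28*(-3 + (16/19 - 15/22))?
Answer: 16618/209 ≈ 79.512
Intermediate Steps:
-28*(-3 + (16/19 - 15/22)) = -28*(-3 + 67/418) = -28*(-1187/418) = 16618/209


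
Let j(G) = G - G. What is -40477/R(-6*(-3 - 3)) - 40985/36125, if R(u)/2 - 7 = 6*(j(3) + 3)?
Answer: -11714247/14450 ≈ -810.67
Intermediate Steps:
j(G) = 0
R(u) = 50 (R(u) = 14 + 2*(6*(0 + 3)) = 14 + 2*(6*3) = 14 + 2*18 = 14 + 36 = 50)
-40477/R(-6*(-3 - 3)) - 40985/36125 = -40477/50 - 40985/36125 = -40477*1/50 - 40985*1/36125 = -40477/50 - 8197/7225 = -11714247/14450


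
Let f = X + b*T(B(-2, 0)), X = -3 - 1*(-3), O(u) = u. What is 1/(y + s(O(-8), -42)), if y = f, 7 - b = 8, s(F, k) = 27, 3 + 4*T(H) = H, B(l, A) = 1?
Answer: 2/55 ≈ 0.036364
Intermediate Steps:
T(H) = -¾ + H/4
X = 0 (X = -3 + 3 = 0)
b = -1 (b = 7 - 1*8 = 7 - 8 = -1)
f = ½ (f = 0 - (-¾ + (¼)*1) = 0 - (-¾ + ¼) = 0 - 1*(-½) = 0 + ½ = ½ ≈ 0.50000)
y = ½ ≈ 0.50000
1/(y + s(O(-8), -42)) = 1/(½ + 27) = 1/(55/2) = 2/55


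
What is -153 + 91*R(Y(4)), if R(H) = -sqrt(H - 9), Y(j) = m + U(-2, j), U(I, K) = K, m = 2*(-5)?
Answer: -153 - 91*I*sqrt(15) ≈ -153.0 - 352.44*I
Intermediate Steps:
m = -10
Y(j) = -10 + j
R(H) = -sqrt(-9 + H)
-153 + 91*R(Y(4)) = -153 + 91*(-sqrt(-9 + (-10 + 4))) = -153 + 91*(-sqrt(-9 - 6)) = -153 + 91*(-sqrt(-15)) = -153 + 91*(-I*sqrt(15)) = -153 - 91*I*sqrt(15)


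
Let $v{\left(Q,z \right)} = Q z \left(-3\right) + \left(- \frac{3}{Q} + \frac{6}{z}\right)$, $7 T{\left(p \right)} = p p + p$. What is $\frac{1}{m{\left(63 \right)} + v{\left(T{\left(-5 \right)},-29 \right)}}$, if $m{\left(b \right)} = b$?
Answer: $\frac{4060}{1259877} \approx 0.0032225$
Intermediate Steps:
$T{\left(p \right)} = \frac{p}{7} + \frac{p^{2}}{7}$ ($T{\left(p \right)} = \frac{p p + p}{7} = \frac{p^{2} + p}{7} = \frac{p + p^{2}}{7} = \frac{p}{7} + \frac{p^{2}}{7}$)
$v{\left(Q,z \right)} = - \frac{3}{Q} + \frac{6}{z} - 3 Q z$ ($v{\left(Q,z \right)} = - 3 Q z + \left(- \frac{3}{Q} + \frac{6}{z}\right) = - \frac{3}{Q} + \frac{6}{z} - 3 Q z$)
$\frac{1}{m{\left(63 \right)} + v{\left(T{\left(-5 \right)},-29 \right)}} = \frac{1}{63 - \left(\frac{6}{29} + 3 \left(- \frac{7}{5 \left(1 - 5\right)}\right) + 3 \cdot \frac{1}{7} \left(-5\right) \left(1 - 5\right) \left(-29\right)\right)} = \frac{1}{63 - \left(\frac{6}{29} + \frac{21}{20} + 3 \cdot \frac{1}{7} \left(-5\right) \left(-4\right) \left(-29\right)\right)} = \frac{1}{63 - \left(\frac{6}{29} - \frac{1740}{7} + \frac{21}{20}\right)} = \frac{1}{63 - - \frac{1004097}{4060}} = \frac{1}{63 + \frac{1004097}{4060}} = \frac{1}{\frac{1259877}{4060}} = \frac{4060}{1259877}$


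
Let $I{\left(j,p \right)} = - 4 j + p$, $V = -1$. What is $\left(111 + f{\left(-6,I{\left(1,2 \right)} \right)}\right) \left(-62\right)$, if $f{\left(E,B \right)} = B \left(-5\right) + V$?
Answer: $-7440$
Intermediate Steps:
$I{\left(j,p \right)} = p - 4 j$
$f{\left(E,B \right)} = -1 - 5 B$ ($f{\left(E,B \right)} = B \left(-5\right) - 1 = - 5 B - 1 = -1 - 5 B$)
$\left(111 + f{\left(-6,I{\left(1,2 \right)} \right)}\right) \left(-62\right) = \left(111 - \left(1 + 5 \left(2 - 4\right)\right)\right) \left(-62\right) = \left(111 - -9\right) \left(-62\right) = \left(111 + \left(-1 + 10\right)\right) \left(-62\right) = \left(111 + 9\right) \left(-62\right) = 120 \left(-62\right) = -7440$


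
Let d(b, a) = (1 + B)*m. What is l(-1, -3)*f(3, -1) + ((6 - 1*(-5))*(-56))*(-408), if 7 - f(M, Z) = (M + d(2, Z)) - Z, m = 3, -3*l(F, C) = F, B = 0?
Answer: 251328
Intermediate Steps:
l(F, C) = -F/3
d(b, a) = 3 (d(b, a) = (1 + 0)*3 = 1*3 = 3)
f(M, Z) = 4 + Z - M (f(M, Z) = 7 - ((M + 3) - Z) = 7 - ((3 + M) - Z) = 7 - (3 + M - Z) = 7 + (-3 + Z - M) = 4 + Z - M)
l(-1, -3)*f(3, -1) + ((6 - 1*(-5))*(-56))*(-408) = (-1/3*(-1))*(4 - 1 - 1*3) + ((6 - 1*(-5))*(-56))*(-408) = (4 - 1 - 3)/3 + ((6 + 5)*(-56))*(-408) = (1/3)*0 + (11*(-56))*(-408) = 0 - 616*(-408) = 0 + 251328 = 251328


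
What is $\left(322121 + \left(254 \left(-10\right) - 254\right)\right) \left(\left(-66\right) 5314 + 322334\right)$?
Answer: $-9065693530$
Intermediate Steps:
$\left(322121 + \left(254 \left(-10\right) - 254\right)\right) \left(\left(-66\right) 5314 + 322334\right) = \left(322121 - 2794\right) \left(-350724 + 322334\right) = \left(322121 - 2794\right) \left(-28390\right) = 319327 \left(-28390\right) = -9065693530$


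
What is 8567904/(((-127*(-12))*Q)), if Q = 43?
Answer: 713992/5461 ≈ 130.74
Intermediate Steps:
8567904/(((-127*(-12))*Q)) = 8567904/((-127*(-12)*43)) = 8567904/((1524*43)) = 8567904/65532 = 8567904*(1/65532) = 713992/5461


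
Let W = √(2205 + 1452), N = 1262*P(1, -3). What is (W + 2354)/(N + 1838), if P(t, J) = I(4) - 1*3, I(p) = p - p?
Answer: -1177/974 - √3657/1948 ≈ -1.2395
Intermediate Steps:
I(p) = 0
P(t, J) = -3 (P(t, J) = 0 - 1*3 = 0 - 3 = -3)
N = -3786 (N = 1262*(-3) = -3786)
W = √3657 ≈ 60.473
(W + 2354)/(N + 1838) = (√3657 + 2354)/(-3786 + 1838) = (2354 + √3657)/(-1948) = (2354 + √3657)*(-1/1948) = -1177/974 - √3657/1948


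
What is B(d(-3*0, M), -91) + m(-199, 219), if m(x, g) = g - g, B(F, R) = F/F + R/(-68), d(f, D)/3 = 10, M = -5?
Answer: 159/68 ≈ 2.3382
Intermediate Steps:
d(f, D) = 30 (d(f, D) = 3*10 = 30)
B(F, R) = 1 - R/68 (B(F, R) = 1 + R*(-1/68) = 1 - R/68)
m(x, g) = 0
B(d(-3*0, M), -91) + m(-199, 219) = (1 - 1/68*(-91)) + 0 = (1 + 91/68) + 0 = 159/68 + 0 = 159/68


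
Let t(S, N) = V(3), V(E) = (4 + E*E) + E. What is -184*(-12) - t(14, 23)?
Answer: 2192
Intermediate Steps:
V(E) = 4 + E + E² (V(E) = (4 + E²) + E = 4 + E + E²)
t(S, N) = 16 (t(S, N) = 4 + 3 + 3² = 4 + 3 + 9 = 16)
-184*(-12) - t(14, 23) = -184*(-12) - 1*16 = 2208 - 16 = 2192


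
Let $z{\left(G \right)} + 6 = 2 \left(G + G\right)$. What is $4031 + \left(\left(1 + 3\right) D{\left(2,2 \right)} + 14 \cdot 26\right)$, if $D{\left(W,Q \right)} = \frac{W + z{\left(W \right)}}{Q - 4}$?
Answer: $4387$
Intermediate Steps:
$z{\left(G \right)} = -6 + 4 G$ ($z{\left(G \right)} = -6 + 2 \left(G + G\right) = -6 + 2 \cdot 2 G = -6 + 4 G$)
$D{\left(W,Q \right)} = \frac{-6 + 5 W}{-4 + Q}$ ($D{\left(W,Q \right)} = \frac{W + \left(-6 + 4 W\right)}{Q - 4} = \frac{-6 + 5 W}{-4 + Q}$)
$4031 + \left(\left(1 + 3\right) D{\left(2,2 \right)} + 14 \cdot 26\right) = 4031 + \left(\left(1 + 3\right) \frac{-6 + 5 \cdot 2}{-4 + 2} + 14 \cdot 26\right) = 4031 + \left(4 \frac{-6 + 10}{-2} + 364\right) = 4031 + \left(4 \left(\left(- \frac{1}{2}\right) 4\right) + 364\right) = 4031 + \left(4 \left(-2\right) + 364\right) = 4031 + \left(-8 + 364\right) = 4031 + 356 = 4387$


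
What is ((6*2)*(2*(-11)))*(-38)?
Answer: 10032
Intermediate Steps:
((6*2)*(2*(-11)))*(-38) = (12*(-22))*(-38) = -264*(-38) = 10032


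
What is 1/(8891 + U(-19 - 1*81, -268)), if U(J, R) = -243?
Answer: 1/8648 ≈ 0.00011563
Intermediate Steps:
1/(8891 + U(-19 - 1*81, -268)) = 1/(8891 - 243) = 1/8648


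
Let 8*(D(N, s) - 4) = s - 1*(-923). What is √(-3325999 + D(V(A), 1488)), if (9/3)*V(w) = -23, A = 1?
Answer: I*√53211098/4 ≈ 1823.6*I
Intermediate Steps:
V(w) = -23/3 (V(w) = (⅓)*(-23) = -23/3)
D(N, s) = 955/8 + s/8 (D(N, s) = 4 + (s - 1*(-923))/8 = 4 + (s + 923)/8 = 4 + (923 + s)/8 = 4 + (923/8 + s/8) = 955/8 + s/8)
√(-3325999 + D(V(A), 1488)) = √(-3325999 + (955/8 + (⅛)*1488)) = √(-3325999 + (955/8 + 186)) = √(-3325999 + 2443/8) = √(-26605549/8) = I*√53211098/4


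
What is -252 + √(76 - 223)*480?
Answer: -252 + 3360*I*√3 ≈ -252.0 + 5819.7*I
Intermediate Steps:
-252 + √(76 - 223)*480 = -252 + √(-147)*480 = -252 + (7*I*√3)*480 = -252 + 3360*I*√3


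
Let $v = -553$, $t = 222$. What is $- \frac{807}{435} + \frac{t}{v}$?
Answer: $- \frac{180947}{80185} \approx -2.2566$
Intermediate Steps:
$- \frac{807}{435} + \frac{t}{v} = - \frac{807}{435} + \frac{222}{-553} = \left(-807\right) \frac{1}{435} + 222 \left(- \frac{1}{553}\right) = - \frac{269}{145} - \frac{222}{553} = - \frac{180947}{80185}$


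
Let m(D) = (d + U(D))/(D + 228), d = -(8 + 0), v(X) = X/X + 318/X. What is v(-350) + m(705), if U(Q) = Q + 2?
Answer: 45751/54425 ≈ 0.84062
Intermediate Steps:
U(Q) = 2 + Q
v(X) = 1 + 318/X
d = -8 (d = -1*8 = -8)
m(D) = (-6 + D)/(228 + D) (m(D) = (-8 + (2 + D))/(D + 228) = (-6 + D)/(228 + D))
v(-350) + m(705) = (318 - 350)/(-350) + (-6 + 705)/(228 + 705) = -1/350*(-32) + 699/933 = 16/175 + (1/933)*699 = 16/175 + 233/311 = 45751/54425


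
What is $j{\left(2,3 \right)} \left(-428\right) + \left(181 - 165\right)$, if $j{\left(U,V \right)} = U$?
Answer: $-840$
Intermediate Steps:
$j{\left(2,3 \right)} \left(-428\right) + \left(181 - 165\right) = 2 \left(-428\right) + \left(181 - 165\right) = -856 + \left(181 - 165\right) = -856 + 16 = -840$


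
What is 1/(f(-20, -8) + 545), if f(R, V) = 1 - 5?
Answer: 1/541 ≈ 0.0018484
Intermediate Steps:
f(R, V) = -4
1/(f(-20, -8) + 545) = 1/(-4 + 545) = 1/541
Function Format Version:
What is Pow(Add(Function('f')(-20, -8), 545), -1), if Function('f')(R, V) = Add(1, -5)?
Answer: Rational(1, 541) ≈ 0.0018484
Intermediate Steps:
Function('f')(R, V) = -4
Pow(Add(Function('f')(-20, -8), 545), -1) = Pow(Add(-4, 545), -1) = Pow(541, -1) = Rational(1, 541)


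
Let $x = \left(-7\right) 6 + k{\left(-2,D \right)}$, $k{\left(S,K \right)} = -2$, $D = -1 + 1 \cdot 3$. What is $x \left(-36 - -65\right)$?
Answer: $-1276$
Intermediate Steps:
$D = 2$ ($D = -1 + 3 = 2$)
$x = -44$ ($x = \left(-7\right) 6 - 2 = -42 - 2 = -44$)
$x \left(-36 - -65\right) = - 44 \left(-36 - -65\right) = - 44 \left(-36 + 65\right) = \left(-44\right) 29 = -1276$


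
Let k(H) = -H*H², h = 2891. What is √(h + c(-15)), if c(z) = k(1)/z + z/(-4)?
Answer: 17*√9015/30 ≈ 53.804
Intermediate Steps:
k(H) = -H³
c(z) = -1/z - z/4 (c(z) = (-1*1³)/z + z/(-4) = (-1*1)/z + z*(-¼) = -1/z - z/4)
√(h + c(-15)) = √(2891 + (-1/(-15) - ¼*(-15))) = √(2891 + (-1*(-1/15) + 15/4)) = √(2891 + (1/15 + 15/4)) = √(2891 + 229/60) = √(173689/60) = 17*√9015/30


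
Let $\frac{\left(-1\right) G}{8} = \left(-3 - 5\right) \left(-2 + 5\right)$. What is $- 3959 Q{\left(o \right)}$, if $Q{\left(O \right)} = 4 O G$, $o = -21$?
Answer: $63850752$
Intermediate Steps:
$G = 192$ ($G = - 8 \left(-3 - 5\right) \left(-2 + 5\right) = - 8 \left(\left(-8\right) 3\right) = \left(-8\right) \left(-24\right) = 192$)
$Q{\left(O \right)} = 768 O$ ($Q{\left(O \right)} = 4 O 192 = 768 O$)
$- 3959 Q{\left(o \right)} = - 3959 \cdot 768 \left(-21\right) = \left(-3959\right) \left(-16128\right) = 63850752$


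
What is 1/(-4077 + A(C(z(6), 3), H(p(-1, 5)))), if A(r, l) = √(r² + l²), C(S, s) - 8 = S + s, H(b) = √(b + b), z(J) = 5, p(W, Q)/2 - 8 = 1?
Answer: -4077/16621637 - 2*√73/16621637 ≈ -0.00024631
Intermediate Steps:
p(W, Q) = 18 (p(W, Q) = 16 + 2*1 = 16 + 2 = 18)
H(b) = √2*√b (H(b) = √(2*b) = √2*√b)
C(S, s) = 8 + S + s (C(S, s) = 8 + (S + s) = 8 + S + s)
A(r, l) = √(l² + r²)
1/(-4077 + A(C(z(6), 3), H(p(-1, 5)))) = 1/(-4077 + √((√2*√18)² + (8 + 5 + 3)²)) = 1/(-4077 + √((√2*(3*√2))² + 16²)) = 1/(-4077 + √(6² + 256)) = 1/(-4077 + √(36 + 256)) = 1/(-4077 + √292) = 1/(-4077 + 2*√73)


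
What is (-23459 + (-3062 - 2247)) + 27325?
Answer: -1443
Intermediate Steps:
(-23459 + (-3062 - 2247)) + 27325 = (-23459 - 5309) + 27325 = -28768 + 27325 = -1443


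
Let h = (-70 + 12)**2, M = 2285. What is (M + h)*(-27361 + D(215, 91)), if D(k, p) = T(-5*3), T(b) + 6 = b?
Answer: -154680918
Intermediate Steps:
T(b) = -6 + b
D(k, p) = -21 (D(k, p) = -6 - 5*3 = -6 - 15 = -21)
h = 3364 (h = (-58)**2 = 3364)
(M + h)*(-27361 + D(215, 91)) = (2285 + 3364)*(-27361 - 21) = 5649*(-27382) = -154680918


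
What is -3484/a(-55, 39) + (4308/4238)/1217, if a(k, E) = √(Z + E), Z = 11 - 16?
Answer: 2154/2578823 - 1742*√34/17 ≈ -597.50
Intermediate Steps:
Z = -5
a(k, E) = √(-5 + E)
-3484/a(-55, 39) + (4308/4238)/1217 = -3484/√(-5 + 39) + (4308/4238)/1217 = -3484*√34/34 + (4308*(1/4238))*(1/1217) = -1742*√34/17 + (2154/2119)*(1/1217) = -1742*√34/17 + 2154/2578823 = 2154/2578823 - 1742*√34/17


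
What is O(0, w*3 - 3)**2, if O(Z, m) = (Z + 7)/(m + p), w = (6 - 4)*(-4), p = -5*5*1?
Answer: 49/2704 ≈ 0.018121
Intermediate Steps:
p = -25 (p = -25*1 = -25)
w = -8 (w = 2*(-4) = -8)
O(Z, m) = (7 + Z)/(-25 + m) (O(Z, m) = (Z + 7)/(m - 25) = (7 + Z)/(-25 + m))
O(0, w*3 - 3)**2 = ((7 + 0)/(-25 + (-8*3 - 3)))**2 = (7/(-25 + (-24 - 3)))**2 = (7/(-25 - 27))**2 = (7/(-52))**2 = (-1/52*7)**2 = (-7/52)**2 = 49/2704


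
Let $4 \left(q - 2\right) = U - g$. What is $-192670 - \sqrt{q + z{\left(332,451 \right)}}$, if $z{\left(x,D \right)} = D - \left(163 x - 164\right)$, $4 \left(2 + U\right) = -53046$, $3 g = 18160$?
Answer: $-192670 - \frac{i \sqrt{8399262}}{12} \approx -1.9267 \cdot 10^{5} - 241.51 i$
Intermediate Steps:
$g = \frac{18160}{3}$ ($g = \frac{1}{3} \cdot 18160 = \frac{18160}{3} \approx 6053.3$)
$U = - \frac{26527}{2}$ ($U = -2 + \frac{1}{4} \left(-53046\right) = -2 - \frac{26523}{2} = - \frac{26527}{2} \approx -13264.0$)
$q = - \frac{115853}{24}$ ($q = 2 + \frac{- \frac{26527}{2} - \frac{18160}{3}}{4} = 2 + \frac{1}{4} \left(- \frac{115901}{6}\right) = 2 - \frac{115901}{24} = - \frac{115853}{24} \approx -4827.2$)
$z{\left(x,D \right)} = 164 + D - 163 x$ ($z{\left(x,D \right)} = D - \left(-164 + 163 x\right) = 164 + D - 163 x$)
$-192670 - \sqrt{q + z{\left(332,451 \right)}} = -192670 - \sqrt{- \frac{115853}{24} + \left(164 + 451 - 54116\right)} = -192670 - \sqrt{- \frac{115853}{24} - 53501} = -192670 - \sqrt{- \frac{1399877}{24}} = -192670 - \frac{i \sqrt{8399262}}{12}$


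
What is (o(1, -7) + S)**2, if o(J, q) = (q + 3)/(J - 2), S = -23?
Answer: 361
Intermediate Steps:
o(J, q) = (3 + q)/(-2 + J)
(o(1, -7) + S)**2 = ((3 - 7)/(-2 + 1) - 23)**2 = (-4/(-1) - 23)**2 = (-1*(-4) - 23)**2 = (4 - 23)**2 = (-19)**2 = 361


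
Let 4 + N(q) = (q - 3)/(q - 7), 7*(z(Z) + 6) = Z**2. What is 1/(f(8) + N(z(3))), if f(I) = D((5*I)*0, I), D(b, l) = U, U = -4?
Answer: -41/301 ≈ -0.13621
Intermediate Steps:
z(Z) = -6 + Z**2/7
D(b, l) = -4
N(q) = -4 + (-3 + q)/(-7 + q) (N(q) = -4 + (q - 3)/(q - 7) = -4 + (-3 + q)/(-7 + q))
f(I) = -4
1/(f(8) + N(z(3))) = 1/(-4 + (25 - 3*(-6 + (1/7)*3**2))/(-7 + (-6 + (1/7)*3**2))) = 1/(-4 + (25 - 3*(-6 + (1/7)*9))/(-7 + (-6 + (1/7)*9))) = 1/(-4 + (25 - 3*(-6 + 9/7))/(-7 + (-6 + 9/7))) = 1/(-4 + (25 - 3*(-33/7))/(-7 - 33/7)) = 1/(-4 + (25 + 99/7)/(-82/7)) = 1/(-4 - 7/82*274/7) = 1/(-4 - 137/41) = 1/(-301/41) = -41/301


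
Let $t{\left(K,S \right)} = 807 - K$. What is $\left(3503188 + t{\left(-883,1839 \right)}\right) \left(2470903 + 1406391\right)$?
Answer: $13589442440132$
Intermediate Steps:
$\left(3503188 + t{\left(-883,1839 \right)}\right) \left(2470903 + 1406391\right) = \left(3503188 + \left(807 - -883\right)\right) \left(2470903 + 1406391\right) = \left(3503188 + \left(807 + 883\right)\right) 3877294 = \left(3503188 + 1690\right) 3877294 = 3504878 \cdot 3877294 = 13589442440132$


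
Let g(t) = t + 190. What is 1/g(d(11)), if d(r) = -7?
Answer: 1/183 ≈ 0.0054645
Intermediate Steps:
g(t) = 190 + t
1/g(d(11)) = 1/(190 - 7) = 1/183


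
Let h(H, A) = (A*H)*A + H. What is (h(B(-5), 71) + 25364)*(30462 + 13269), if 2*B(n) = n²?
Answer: 3865339359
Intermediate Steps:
B(n) = n²/2
h(H, A) = H + H*A² (h(H, A) = H*A² + H = H + H*A²)
(h(B(-5), 71) + 25364)*(30462 + 13269) = (((½)*(-5)²)*(1 + 71²) + 25364)*(30462 + 13269) = (((½)*25)*(1 + 5041) + 25364)*43731 = ((25/2)*5042 + 25364)*43731 = (63025 + 25364)*43731 = 88389*43731 = 3865339359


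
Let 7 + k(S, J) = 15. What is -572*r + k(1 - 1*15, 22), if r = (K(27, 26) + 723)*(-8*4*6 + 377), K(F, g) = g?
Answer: -79259172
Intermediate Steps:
k(S, J) = 8 (k(S, J) = -7 + 15 = 8)
r = 138565 (r = (26 + 723)*(-8*4*6 + 377) = 749*(-32*6 + 377) = 749*(-192 + 377) = 749*185 = 138565)
-572*r + k(1 - 1*15, 22) = -572*138565 + 8 = -79259180 + 8 = -79259172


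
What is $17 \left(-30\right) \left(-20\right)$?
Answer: $10200$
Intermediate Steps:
$17 \left(-30\right) \left(-20\right) = \left(-510\right) \left(-20\right) = 10200$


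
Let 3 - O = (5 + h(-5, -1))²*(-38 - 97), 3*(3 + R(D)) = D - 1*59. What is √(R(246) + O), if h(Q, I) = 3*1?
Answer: √78321/3 ≈ 93.286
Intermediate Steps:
h(Q, I) = 3
R(D) = -68/3 + D/3 (R(D) = -3 + (D - 1*59)/3 = -3 + (D - 59)/3 = -3 + (-59 + D)/3 = -3 + (-59/3 + D/3) = -68/3 + D/3)
O = 8643 (O = 3 - (5 + 3)²*(-38 - 97) = 3 - 8²*(-135) = 3 - 64*(-135) = 3 - 1*(-8640) = 3 + 8640 = 8643)
√(R(246) + O) = √((-68/3 + (⅓)*246) + 8643) = √((-68/3 + 82) + 8643) = √(178/3 + 8643) = √(26107/3) = √78321/3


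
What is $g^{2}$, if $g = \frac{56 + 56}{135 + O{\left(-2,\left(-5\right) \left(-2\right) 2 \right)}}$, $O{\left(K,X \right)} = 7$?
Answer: $\frac{3136}{5041} \approx 0.6221$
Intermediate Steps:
$g = \frac{56}{71}$ ($g = \frac{56 + 56}{135 + 7} = \frac{112}{142} = 112 \cdot \frac{1}{142} = \frac{56}{71} \approx 0.78873$)
$g^{2} = \left(\frac{56}{71}\right)^{2} = \frac{3136}{5041}$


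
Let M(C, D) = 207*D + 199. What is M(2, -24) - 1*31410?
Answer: -36179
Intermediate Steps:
M(C, D) = 199 + 207*D
M(2, -24) - 1*31410 = (199 + 207*(-24)) - 1*31410 = (199 - 4968) - 31410 = -4769 - 31410 = -36179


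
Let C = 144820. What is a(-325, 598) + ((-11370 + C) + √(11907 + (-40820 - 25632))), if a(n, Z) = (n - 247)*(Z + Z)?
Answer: -550662 + I*√54545 ≈ -5.5066e+5 + 233.55*I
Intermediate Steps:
a(n, Z) = 2*Z*(-247 + n) (a(n, Z) = (-247 + n)*(2*Z) = 2*Z*(-247 + n))
a(-325, 598) + ((-11370 + C) + √(11907 + (-40820 - 25632))) = 2*598*(-247 - 325) + ((-11370 + 144820) + √(11907 + (-40820 - 25632))) = 2*598*(-572) + (133450 + √(11907 - 66452)) = -684112 + (133450 + √(-54545)) = -684112 + (133450 + I*√54545) = -550662 + I*√54545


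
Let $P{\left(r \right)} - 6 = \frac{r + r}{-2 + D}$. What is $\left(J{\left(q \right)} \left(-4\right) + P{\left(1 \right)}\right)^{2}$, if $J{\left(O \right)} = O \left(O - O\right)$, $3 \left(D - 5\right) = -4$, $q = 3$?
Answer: $\frac{1296}{25} \approx 51.84$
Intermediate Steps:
$D = \frac{11}{3}$ ($D = 5 + \frac{1}{3} \left(-4\right) = 5 - \frac{4}{3} = \frac{11}{3} \approx 3.6667$)
$P{\left(r \right)} = 6 + \frac{6 r}{5}$ ($P{\left(r \right)} = 6 + \frac{r + r}{-2 + \frac{11}{3}} = 6 + \frac{2 r}{\frac{5}{3}} = 6 + 2 r \frac{3}{5} = 6 + \frac{6 r}{5}$)
$J{\left(O \right)} = 0$ ($J{\left(O \right)} = O 0 = 0$)
$\left(J{\left(q \right)} \left(-4\right) + P{\left(1 \right)}\right)^{2} = \left(0 \left(-4\right) + \left(6 + \frac{6}{5} \cdot 1\right)\right)^{2} = \left(0 + \left(6 + \frac{6}{5}\right)\right)^{2} = \left(0 + \frac{36}{5}\right)^{2} = \left(\frac{36}{5}\right)^{2} = \frac{1296}{25}$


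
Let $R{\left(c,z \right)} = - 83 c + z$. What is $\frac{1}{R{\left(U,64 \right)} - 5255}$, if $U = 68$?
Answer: $- \frac{1}{10835} \approx -9.2293 \cdot 10^{-5}$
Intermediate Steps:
$R{\left(c,z \right)} = z - 83 c$
$\frac{1}{R{\left(U,64 \right)} - 5255} = \frac{1}{\left(64 - 5644\right) - 5255} = \frac{1}{-5580 - 5255} = \frac{1}{-10835} = - \frac{1}{10835}$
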